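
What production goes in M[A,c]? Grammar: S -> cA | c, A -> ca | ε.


For [A, c]: 'c' ∈ FIRST(ca)
Entry: A -> ca


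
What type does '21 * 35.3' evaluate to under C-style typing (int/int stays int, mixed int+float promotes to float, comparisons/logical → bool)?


Operand types: int * float
Rule: mixed int/float promotes to float; int/int stays int
Result type: float


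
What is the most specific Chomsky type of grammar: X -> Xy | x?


Left-linear: every RHS is a terminal or one nonterminal followed by a terminal
Classification: Type 3 (Regular)


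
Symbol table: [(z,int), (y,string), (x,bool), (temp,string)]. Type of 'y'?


Lookup 'y' → type string


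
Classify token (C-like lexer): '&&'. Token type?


Pattern: operator symbol
Type: OPERATOR


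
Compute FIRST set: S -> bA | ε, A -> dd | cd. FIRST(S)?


Per alternative of S: FIRST(bA) = {b}; FIRST(ε) = {ε}
FIRST(S) = {b, ε}


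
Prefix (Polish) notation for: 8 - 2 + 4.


left-to-right (same/higher precedence on left): tree is (+ (- 8 2) 4)
Prefix: + - 8 2 4


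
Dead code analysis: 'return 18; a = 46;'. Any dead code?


statement follows a return and is unreachable
Dead: 'a = 46'


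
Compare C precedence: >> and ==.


'>>' is shift (level 8); '==' is equality (level 6)
Higher level binds tighter
'>>' has higher precedence than '=='


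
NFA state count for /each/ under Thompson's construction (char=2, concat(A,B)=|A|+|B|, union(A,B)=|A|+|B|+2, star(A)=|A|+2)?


Syntax tree has 4 char leaf(s), 0 union(s), 0 star(s)
chars contribute 4×2 = 8; each union adds +2; each star adds +2
Total: 8 + 0 + 0 = 8 states


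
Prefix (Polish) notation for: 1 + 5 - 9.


left-to-right (same/higher precedence on left): tree is (- (+ 1 5) 9)
Prefix: - + 1 5 9


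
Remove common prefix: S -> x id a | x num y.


Common prefix: 'x'
Factored: S -> x S', S' -> id a | num y


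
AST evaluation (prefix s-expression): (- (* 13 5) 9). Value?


Evaluate inner: (* 13 5) = 65
Evaluate root: (- 65 9) = 56
Result: 56


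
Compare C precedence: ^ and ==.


'==' is equality (level 6); '^' is bitwise XOR (level 4)
Higher level binds tighter
'==' has higher precedence than '^'


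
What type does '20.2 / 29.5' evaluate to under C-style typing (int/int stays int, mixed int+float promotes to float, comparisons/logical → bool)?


Operand types: float / float
Rule: mixed int/float promotes to float; int/int stays int
Result type: float


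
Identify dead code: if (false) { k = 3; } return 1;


condition is constant false, so the whole block is unreachable
Dead: 'if (false) { k = 3; }'


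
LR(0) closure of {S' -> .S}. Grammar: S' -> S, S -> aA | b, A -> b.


Start: S' -> .S
For each item with dot before a nonterminal B, add B -> .γ for every B-production
Closure: [S' -> .S, S -> .aA, S -> .b]


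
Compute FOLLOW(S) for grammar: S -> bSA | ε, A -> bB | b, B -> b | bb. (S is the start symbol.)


$ ∈ FOLLOW(S). For each A -> αBβ: add FIRST(β)\{ε} to FOLLOW(B); if β nullable, add FOLLOW(A).
FOLLOW(S) = {$, b}


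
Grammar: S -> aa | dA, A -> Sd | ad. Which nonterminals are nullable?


A nonterminal is nullable iff some alternative derives ε (directly, or every symbol in it is nullable)
Nullable: {}


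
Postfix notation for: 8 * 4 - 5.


Left to right (same or higher precedence on left)
Postfix: 8 4 * 5 -


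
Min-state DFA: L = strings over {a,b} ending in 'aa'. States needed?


Track the longest suffix of input matching a prefix of 'aa': 3 classes (prefixes of length 0..2)
Minimal DFA: 3 states


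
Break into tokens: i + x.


Scan left to right, longest-match per lexeme
Tokens: ID(i), OP(+), ID(x)


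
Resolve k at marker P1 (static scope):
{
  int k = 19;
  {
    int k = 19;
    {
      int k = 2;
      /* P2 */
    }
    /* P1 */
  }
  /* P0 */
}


k declared in the same block as P1
k = 19


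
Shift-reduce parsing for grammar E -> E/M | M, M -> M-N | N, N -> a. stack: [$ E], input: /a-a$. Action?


shift '/' to continue E -> E/M
Action: shift


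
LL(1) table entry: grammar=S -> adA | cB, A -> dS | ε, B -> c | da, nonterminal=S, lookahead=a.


For [S, a]: 'a' ∈ FIRST(adA)
Entry: S -> adA


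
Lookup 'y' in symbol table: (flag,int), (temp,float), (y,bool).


Lookup 'y' → type bool


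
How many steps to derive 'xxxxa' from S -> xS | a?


Derivation: S => xS => xxS => xxxS => xxxxS => xxxxa
Steps: 5


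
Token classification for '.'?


Pattern: operator symbol
Type: OPERATOR


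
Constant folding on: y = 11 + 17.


11 + 17 = 28 at compile time
Optimized: y = 28


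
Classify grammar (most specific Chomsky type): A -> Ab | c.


Left-linear: every RHS is a terminal or one nonterminal followed by a terminal
Classification: Type 3 (Regular)


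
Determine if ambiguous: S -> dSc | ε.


balanced d^n…c^n: each string has a unique parse
Unambiguous


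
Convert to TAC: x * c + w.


Break into single-operator statements:
t1 = x * c
t2 = t1 + w


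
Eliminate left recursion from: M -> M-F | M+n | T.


Left-recursive alternatives: M-F, M+n; non-recursive: T
Introduce M': M -> TM', M' -> -FM' | +nM' | ε


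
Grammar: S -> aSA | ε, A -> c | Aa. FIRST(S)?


Per alternative of S: FIRST(aSA) = {a}; FIRST(ε) = {ε}
FIRST(S) = {a, ε}


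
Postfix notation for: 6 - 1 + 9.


Left to right (same or higher precedence on left)
Postfix: 6 1 - 9 +


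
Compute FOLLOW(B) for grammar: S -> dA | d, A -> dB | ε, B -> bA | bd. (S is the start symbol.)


$ ∈ FOLLOW(S). For each A -> αBβ: add FIRST(β)\{ε} to FOLLOW(B); if β nullable, add FOLLOW(A).
FOLLOW(B) = {$}


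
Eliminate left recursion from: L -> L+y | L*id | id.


Left-recursive alternatives: L+y, L*id; non-recursive: id
Introduce L': L -> idL', L' -> +yL' | *idL' | ε


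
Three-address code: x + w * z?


Break into single-operator statements:
t1 = w * z
t2 = x + t1


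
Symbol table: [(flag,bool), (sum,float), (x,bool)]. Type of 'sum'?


Lookup 'sum' → type float


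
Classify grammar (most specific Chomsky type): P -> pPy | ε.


Single nonterminal LHS, but p^n y^n is not regular
Classification: Type 2 (Context-Free)


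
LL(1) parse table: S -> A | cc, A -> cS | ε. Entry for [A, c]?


For [A, c]: 'c' ∈ FIRST(cS)
Entry: A -> cS


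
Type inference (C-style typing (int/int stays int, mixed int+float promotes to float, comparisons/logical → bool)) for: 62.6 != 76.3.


Operand types: float != float
Rule: comparison yields bool
Result type: bool


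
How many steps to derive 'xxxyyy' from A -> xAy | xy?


Derivation: A => xAy => xxAyy => xxxyyy
Steps: 3


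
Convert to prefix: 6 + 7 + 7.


left-to-right (same/higher precedence on left): tree is (+ (+ 6 7) 7)
Prefix: + + 6 7 7


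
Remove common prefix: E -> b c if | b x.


Common prefix: 'b'
Factored: E -> b E', E' -> c if | x


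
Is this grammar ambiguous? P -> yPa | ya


balanced y^n…a^n: each string has a unique parse
Unambiguous


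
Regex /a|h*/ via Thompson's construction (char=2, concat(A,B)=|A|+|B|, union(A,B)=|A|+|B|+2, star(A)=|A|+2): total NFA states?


Syntax tree has 2 char leaf(s), 1 union(s), 1 star(s)
chars contribute 2×2 = 4; each union adds +2; each star adds +2
Total: 4 + 2 + 2 = 8 states


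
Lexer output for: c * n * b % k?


Scan left to right, longest-match per lexeme
Tokens: ID(c), OP(*), ID(n), OP(*), ID(b), OP(%), ID(k)


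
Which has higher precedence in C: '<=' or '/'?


'/' is multiplicative (level 10); '<=' is relational (level 7)
Higher level binds tighter
'/' has higher precedence than '<='


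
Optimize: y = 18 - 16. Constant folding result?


18 - 16 = 2 at compile time
Optimized: y = 2


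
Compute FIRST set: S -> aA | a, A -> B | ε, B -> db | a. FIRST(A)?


Per alternative of A: FIRST(B) = {a, d}; FIRST(ε) = {ε}
FIRST(A) = {a, d, ε}


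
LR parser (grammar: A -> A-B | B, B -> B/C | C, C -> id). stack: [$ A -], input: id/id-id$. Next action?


no handle ('A-' is not any RHS); shift 'id'
Action: shift


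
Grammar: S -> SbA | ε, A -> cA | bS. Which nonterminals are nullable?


A nonterminal is nullable iff some alternative derives ε (directly, or every symbol in it is nullable)
Nullable: {S}


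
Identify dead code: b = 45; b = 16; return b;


first assignment to b is overwritten before any read
Dead: 'b = 45'


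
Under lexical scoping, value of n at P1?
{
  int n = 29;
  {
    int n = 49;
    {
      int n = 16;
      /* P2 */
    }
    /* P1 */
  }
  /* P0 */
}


n declared in the same block as P1
n = 49


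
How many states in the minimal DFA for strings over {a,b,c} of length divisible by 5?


Track length mod 5: states 0..4, accept at 0
Minimal DFA: 5 states


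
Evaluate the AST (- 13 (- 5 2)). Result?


Evaluate inner: (- 5 2) = 3
Evaluate root: (- 13 3) = 10
Result: 10


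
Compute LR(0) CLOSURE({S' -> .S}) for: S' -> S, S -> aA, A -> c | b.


Start: S' -> .S
For each item with dot before a nonterminal B, add B -> .γ for every B-production
Closure: [S' -> .S, S -> .aA]


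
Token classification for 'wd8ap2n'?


Pattern: letter/underscore followed by alphanumerics, not a keyword
Type: IDENTIFIER


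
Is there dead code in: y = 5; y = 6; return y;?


first assignment to y is overwritten before any read
Dead: 'y = 5'


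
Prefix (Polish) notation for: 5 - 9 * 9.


'*' binds tighter: tree is (- 5 (* 9 9))
Prefix: - 5 * 9 9


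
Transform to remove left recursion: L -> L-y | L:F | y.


Left-recursive alternatives: L-y, L:F; non-recursive: y
Introduce L': L -> yL', L' -> -yL' | :FL' | ε


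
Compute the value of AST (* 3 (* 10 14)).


Evaluate inner: (* 10 14) = 140
Evaluate root: (* 3 140) = 420
Result: 420


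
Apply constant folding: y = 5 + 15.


5 + 15 = 20 at compile time
Optimized: y = 20


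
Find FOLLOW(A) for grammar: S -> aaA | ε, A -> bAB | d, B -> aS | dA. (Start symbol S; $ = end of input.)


$ ∈ FOLLOW(S). For each A -> αBβ: add FIRST(β)\{ε} to FOLLOW(B); if β nullable, add FOLLOW(A).
FOLLOW(A) = {$, a, d}


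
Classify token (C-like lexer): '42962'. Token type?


Pattern: digits only
Type: INTEGER_LITERAL


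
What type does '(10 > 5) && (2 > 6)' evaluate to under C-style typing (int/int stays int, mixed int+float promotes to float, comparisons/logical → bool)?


Operand types: bool && bool
Rule: logical operators take bool operands and yield bool
Result type: bool


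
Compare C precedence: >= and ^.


'>=' is relational (level 7); '^' is bitwise XOR (level 4)
Higher level binds tighter
'>=' has higher precedence than '^'


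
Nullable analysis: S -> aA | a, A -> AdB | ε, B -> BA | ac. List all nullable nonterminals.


A nonterminal is nullable iff some alternative derives ε (directly, or every symbol in it is nullable)
Nullable: {A}


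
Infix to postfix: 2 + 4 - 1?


Left to right (same or higher precedence on left)
Postfix: 2 4 + 1 -


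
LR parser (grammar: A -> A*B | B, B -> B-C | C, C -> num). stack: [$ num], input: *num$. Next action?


'num' on top is the handle for C -> num
Action: reduce (C -> num)


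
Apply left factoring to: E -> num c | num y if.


Common prefix: 'num'
Factored: E -> num E', E' -> c | y if


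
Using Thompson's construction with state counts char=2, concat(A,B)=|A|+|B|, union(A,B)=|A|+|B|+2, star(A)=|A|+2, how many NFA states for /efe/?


Syntax tree has 3 char leaf(s), 0 union(s), 0 star(s)
chars contribute 3×2 = 6; each union adds +2; each star adds +2
Total: 6 + 0 + 0 = 6 states


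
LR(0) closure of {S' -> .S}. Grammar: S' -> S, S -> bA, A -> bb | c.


Start: S' -> .S
For each item with dot before a nonterminal B, add B -> .γ for every B-production
Closure: [S' -> .S, S -> .bA]


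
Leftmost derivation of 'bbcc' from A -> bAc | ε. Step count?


Derivation: A => bAc => bbAcc => bbcc
Steps: 3


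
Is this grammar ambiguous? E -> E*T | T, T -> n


precedence layered via separate nonterminal T: deterministic
Unambiguous


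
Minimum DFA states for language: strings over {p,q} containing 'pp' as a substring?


KMP-style automaton: 2 progress states + 1 absorbing accept = 3
Minimal DFA: 3 states


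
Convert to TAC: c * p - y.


Break into single-operator statements:
t1 = c * p
t2 = t1 - y


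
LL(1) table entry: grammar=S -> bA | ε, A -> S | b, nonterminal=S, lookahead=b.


For [S, b]: 'b' ∈ FIRST(bA)
Entry: S -> bA


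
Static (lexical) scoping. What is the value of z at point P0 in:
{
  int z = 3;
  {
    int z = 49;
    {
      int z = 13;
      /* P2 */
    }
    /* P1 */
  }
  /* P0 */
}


z declared in the same block as P0
z = 3


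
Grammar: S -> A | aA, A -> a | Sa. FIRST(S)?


Per alternative of S: FIRST(A) = {a}; FIRST(aA) = {a}
FIRST(S) = {a}


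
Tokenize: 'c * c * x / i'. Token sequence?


Scan left to right, longest-match per lexeme
Tokens: ID(c), OP(*), ID(c), OP(*), ID(x), OP(/), ID(i)


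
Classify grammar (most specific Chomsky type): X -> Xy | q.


Left-linear: every RHS is a terminal or one nonterminal followed by a terminal
Classification: Type 3 (Regular)


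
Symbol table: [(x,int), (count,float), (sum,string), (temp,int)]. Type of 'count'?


Lookup 'count' → type float


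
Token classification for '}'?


Pattern: delimiter/punctuation
Type: PUNCTUATION


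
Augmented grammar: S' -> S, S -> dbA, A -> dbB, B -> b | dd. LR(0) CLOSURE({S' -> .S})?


Start: S' -> .S
For each item with dot before a nonterminal B, add B -> .γ for every B-production
Closure: [S' -> .S, S -> .dbA]


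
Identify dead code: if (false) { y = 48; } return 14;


condition is constant false, so the whole block is unreachable
Dead: 'if (false) { y = 48; }'


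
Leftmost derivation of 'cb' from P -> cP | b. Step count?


Derivation: P => cP => cb
Steps: 2


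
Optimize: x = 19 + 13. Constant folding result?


19 + 13 = 32 at compile time
Optimized: x = 32


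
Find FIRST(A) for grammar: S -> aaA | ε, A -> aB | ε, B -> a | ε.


Per alternative of A: FIRST(aB) = {a}; FIRST(ε) = {ε}
FIRST(A) = {a, ε}


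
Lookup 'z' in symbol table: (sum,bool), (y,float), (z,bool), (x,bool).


Lookup 'z' → type bool


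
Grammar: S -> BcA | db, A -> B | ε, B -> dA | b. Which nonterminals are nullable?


A nonterminal is nullable iff some alternative derives ε (directly, or every symbol in it is nullable)
Nullable: {A}


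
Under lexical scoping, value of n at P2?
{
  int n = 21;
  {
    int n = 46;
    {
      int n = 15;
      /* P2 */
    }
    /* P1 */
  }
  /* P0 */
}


n declared in the same block as P2
n = 15


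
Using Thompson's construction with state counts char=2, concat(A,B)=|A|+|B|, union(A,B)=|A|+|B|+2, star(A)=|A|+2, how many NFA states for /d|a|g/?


Syntax tree has 3 char leaf(s), 2 union(s), 0 star(s)
chars contribute 3×2 = 6; each union adds +2; each star adds +2
Total: 6 + 4 + 0 = 10 states


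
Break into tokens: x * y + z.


Scan left to right, longest-match per lexeme
Tokens: ID(x), OP(*), ID(y), OP(+), ID(z)


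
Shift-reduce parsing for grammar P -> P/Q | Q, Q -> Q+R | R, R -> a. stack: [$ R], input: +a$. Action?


'R' (not preceded by Q+) is the handle for Q -> R
Action: reduce (Q -> R)


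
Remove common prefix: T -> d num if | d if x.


Common prefix: 'd'
Factored: T -> d T', T' -> num if | if x


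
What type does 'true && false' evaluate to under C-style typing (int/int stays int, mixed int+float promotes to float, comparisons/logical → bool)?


Operand types: bool && bool
Rule: logical operators take bool operands and yield bool
Result type: bool


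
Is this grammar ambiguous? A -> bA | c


right-linear, alternatives start with distinct terminals 'b' vs 'c': unique leftmost derivation
Unambiguous


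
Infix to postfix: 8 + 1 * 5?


* has higher precedence, evaluate 1*5 first
Postfix: 8 1 5 * +


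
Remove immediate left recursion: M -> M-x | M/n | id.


Left-recursive alternatives: M-x, M/n; non-recursive: id
Introduce M': M -> idM', M' -> -xM' | /nM' | ε


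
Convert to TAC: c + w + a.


Break into single-operator statements:
t1 = c + w
t2 = t1 + a


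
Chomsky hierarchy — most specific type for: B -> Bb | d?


Left-linear: every RHS is a terminal or one nonterminal followed by a terminal
Classification: Type 3 (Regular)


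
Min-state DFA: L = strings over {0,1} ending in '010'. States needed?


Track the longest suffix of input matching a prefix of '010': 4 classes (prefixes of length 0..3)
Minimal DFA: 4 states


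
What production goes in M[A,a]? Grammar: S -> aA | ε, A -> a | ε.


For [A, a]: 'a' ∈ FIRST(a)
Entry: A -> a


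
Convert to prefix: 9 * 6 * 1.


left-to-right (same/higher precedence on left): tree is (* (* 9 6) 1)
Prefix: * * 9 6 1


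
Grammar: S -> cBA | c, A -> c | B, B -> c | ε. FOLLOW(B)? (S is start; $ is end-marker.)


$ ∈ FOLLOW(S). For each A -> αBβ: add FIRST(β)\{ε} to FOLLOW(B); if β nullable, add FOLLOW(A).
FOLLOW(B) = {$, c}


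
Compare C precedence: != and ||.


'!=' is equality (level 6); '||' is logical OR (level 1)
Higher level binds tighter
'!=' has higher precedence than '||'


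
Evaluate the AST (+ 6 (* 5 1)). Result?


Evaluate inner: (* 5 1) = 5
Evaluate root: (+ 6 5) = 11
Result: 11


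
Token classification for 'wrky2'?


Pattern: letter/underscore followed by alphanumerics, not a keyword
Type: IDENTIFIER


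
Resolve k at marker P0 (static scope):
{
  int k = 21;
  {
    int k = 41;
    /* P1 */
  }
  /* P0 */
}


k declared in the same block as P0
k = 21


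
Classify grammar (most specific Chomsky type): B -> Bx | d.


Left-linear: every RHS is a terminal or one nonterminal followed by a terminal
Classification: Type 3 (Regular)


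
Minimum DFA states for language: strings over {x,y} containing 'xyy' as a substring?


KMP-style automaton: 3 progress states + 1 absorbing accept = 4
Minimal DFA: 4 states


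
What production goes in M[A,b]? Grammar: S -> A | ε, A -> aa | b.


For [A, b]: 'b' ∈ FIRST(b)
Entry: A -> b


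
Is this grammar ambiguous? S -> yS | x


right-linear, alternatives start with distinct terminals 'y' vs 'x': unique leftmost derivation
Unambiguous


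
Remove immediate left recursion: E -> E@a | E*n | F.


Left-recursive alternatives: E@a, E*n; non-recursive: F
Introduce E': E -> FE', E' -> @aE' | *nE' | ε


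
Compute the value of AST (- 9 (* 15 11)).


Evaluate inner: (* 15 11) = 165
Evaluate root: (- 9 165) = -156
Result: -156


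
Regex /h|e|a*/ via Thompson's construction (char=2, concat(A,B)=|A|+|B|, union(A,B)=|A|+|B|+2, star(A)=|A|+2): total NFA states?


Syntax tree has 3 char leaf(s), 2 union(s), 1 star(s)
chars contribute 3×2 = 6; each union adds +2; each star adds +2
Total: 6 + 4 + 2 = 12 states


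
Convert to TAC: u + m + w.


Break into single-operator statements:
t1 = u + m
t2 = t1 + w


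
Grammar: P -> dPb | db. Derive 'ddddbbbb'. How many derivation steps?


Derivation: P => dPb => ddPbb => dddPbbb => ddddbbbb
Steps: 4


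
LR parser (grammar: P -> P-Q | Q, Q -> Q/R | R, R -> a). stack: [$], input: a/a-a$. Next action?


no handle on stack; shift 'a'
Action: shift


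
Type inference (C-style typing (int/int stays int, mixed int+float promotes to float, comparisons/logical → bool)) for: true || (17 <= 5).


Operand types: bool || bool
Rule: logical operators take bool operands and yield bool
Result type: bool


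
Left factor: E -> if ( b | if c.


Common prefix: 'if'
Factored: E -> if E', E' -> ( b | c


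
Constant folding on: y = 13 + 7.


13 + 7 = 20 at compile time
Optimized: y = 20


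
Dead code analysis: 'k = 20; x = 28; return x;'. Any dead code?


k is assigned but never read
Dead: 'k = 20'


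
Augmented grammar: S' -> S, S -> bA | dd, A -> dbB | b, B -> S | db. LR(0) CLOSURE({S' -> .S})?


Start: S' -> .S
For each item with dot before a nonterminal B, add B -> .γ for every B-production
Closure: [S' -> .S, S -> .bA, S -> .dd]


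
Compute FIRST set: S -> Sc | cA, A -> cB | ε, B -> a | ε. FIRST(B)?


Per alternative of B: FIRST(a) = {a}; FIRST(ε) = {ε}
FIRST(B) = {a, ε}


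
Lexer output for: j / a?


Scan left to right, longest-match per lexeme
Tokens: ID(j), OP(/), ID(a)


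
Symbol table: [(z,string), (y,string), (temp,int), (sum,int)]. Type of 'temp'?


Lookup 'temp' → type int


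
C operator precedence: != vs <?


'<' is relational (level 7); '!=' is equality (level 6)
Higher level binds tighter
'<' has higher precedence than '!='


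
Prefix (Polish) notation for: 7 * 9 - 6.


left-to-right (same/higher precedence on left): tree is (- (* 7 9) 6)
Prefix: - * 7 9 6


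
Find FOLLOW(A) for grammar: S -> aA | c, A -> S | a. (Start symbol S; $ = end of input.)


$ ∈ FOLLOW(S). For each A -> αBβ: add FIRST(β)\{ε} to FOLLOW(B); if β nullable, add FOLLOW(A).
FOLLOW(A) = {$}


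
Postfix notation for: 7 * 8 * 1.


Left to right (same or higher precedence on left)
Postfix: 7 8 * 1 *


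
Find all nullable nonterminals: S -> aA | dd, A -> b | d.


A nonterminal is nullable iff some alternative derives ε (directly, or every symbol in it is nullable)
Nullable: {}


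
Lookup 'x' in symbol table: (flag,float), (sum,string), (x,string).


Lookup 'x' → type string


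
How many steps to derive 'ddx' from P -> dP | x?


Derivation: P => dP => ddP => ddx
Steps: 3


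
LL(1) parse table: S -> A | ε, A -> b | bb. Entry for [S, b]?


For [S, b]: 'b' ∈ FIRST(A)
Entry: S -> A


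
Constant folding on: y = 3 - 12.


3 - 12 = -9 at compile time
Optimized: y = -9


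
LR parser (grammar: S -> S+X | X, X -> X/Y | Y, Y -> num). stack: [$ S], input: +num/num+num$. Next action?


shift '+' to continue S -> S+X
Action: shift


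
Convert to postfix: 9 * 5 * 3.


Left to right (same or higher precedence on left)
Postfix: 9 5 * 3 *


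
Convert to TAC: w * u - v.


Break into single-operator statements:
t1 = w * u
t2 = t1 - v


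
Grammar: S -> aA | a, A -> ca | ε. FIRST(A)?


Per alternative of A: FIRST(ca) = {c}; FIRST(ε) = {ε}
FIRST(A) = {c, ε}


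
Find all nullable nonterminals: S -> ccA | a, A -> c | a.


A nonterminal is nullable iff some alternative derives ε (directly, or every symbol in it is nullable)
Nullable: {}


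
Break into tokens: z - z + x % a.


Scan left to right, longest-match per lexeme
Tokens: ID(z), OP(-), ID(z), OP(+), ID(x), OP(%), ID(a)


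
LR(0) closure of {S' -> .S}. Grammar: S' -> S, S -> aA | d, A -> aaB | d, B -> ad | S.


Start: S' -> .S
For each item with dot before a nonterminal B, add B -> .γ for every B-production
Closure: [S' -> .S, S -> .aA, S -> .d]


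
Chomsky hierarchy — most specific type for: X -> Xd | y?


Left-linear: every RHS is a terminal or one nonterminal followed by a terminal
Classification: Type 3 (Regular)


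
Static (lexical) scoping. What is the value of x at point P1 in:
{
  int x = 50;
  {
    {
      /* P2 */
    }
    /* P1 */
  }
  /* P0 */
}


P1's block does not declare x; resolves to the enclosing declaration at depth 0
x = 50


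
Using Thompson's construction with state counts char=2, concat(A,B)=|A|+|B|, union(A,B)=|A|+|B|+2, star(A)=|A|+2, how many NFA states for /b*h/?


Syntax tree has 2 char leaf(s), 0 union(s), 1 star(s)
chars contribute 2×2 = 4; each union adds +2; each star adds +2
Total: 4 + 0 + 2 = 6 states


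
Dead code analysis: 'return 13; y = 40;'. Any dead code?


statement follows a return and is unreachable
Dead: 'y = 40'


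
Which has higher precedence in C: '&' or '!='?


'!=' is equality (level 6); '&' is bitwise AND (level 5)
Higher level binds tighter
'!=' has higher precedence than '&'


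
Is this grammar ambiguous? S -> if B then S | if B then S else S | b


dangling else: 'if B then if B then b else b' parses two ways
Ambiguous


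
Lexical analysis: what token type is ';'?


Pattern: delimiter/punctuation
Type: PUNCTUATION


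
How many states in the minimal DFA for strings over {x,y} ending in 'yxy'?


Track the longest suffix of input matching a prefix of 'yxy': 4 classes (prefixes of length 0..3)
Minimal DFA: 4 states


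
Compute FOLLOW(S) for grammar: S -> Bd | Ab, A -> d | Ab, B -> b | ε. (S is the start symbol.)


$ ∈ FOLLOW(S). For each A -> αBβ: add FIRST(β)\{ε} to FOLLOW(B); if β nullable, add FOLLOW(A).
FOLLOW(S) = {$}


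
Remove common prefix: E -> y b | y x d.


Common prefix: 'y'
Factored: E -> y E', E' -> b | x d


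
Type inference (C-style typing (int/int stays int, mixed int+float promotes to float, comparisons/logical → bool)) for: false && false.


Operand types: bool && bool
Rule: logical operators take bool operands and yield bool
Result type: bool


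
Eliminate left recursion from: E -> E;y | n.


Left-recursive alternatives: E;y; non-recursive: n
Introduce E': E -> nE', E' -> ;yE' | ε


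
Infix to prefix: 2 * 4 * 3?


left-to-right (same/higher precedence on left): tree is (* (* 2 4) 3)
Prefix: * * 2 4 3


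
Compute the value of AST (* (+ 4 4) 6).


Evaluate inner: (+ 4 4) = 8
Evaluate root: (* 8 6) = 48
Result: 48


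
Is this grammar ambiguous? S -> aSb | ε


balanced a^n…b^n: each string has a unique parse
Unambiguous


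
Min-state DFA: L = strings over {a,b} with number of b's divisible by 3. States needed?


Track (count of b) mod 3: states 0..2, accept at 0
Minimal DFA: 3 states


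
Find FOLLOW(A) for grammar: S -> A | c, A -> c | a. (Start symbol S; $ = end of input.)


$ ∈ FOLLOW(S). For each A -> αBβ: add FIRST(β)\{ε} to FOLLOW(B); if β nullable, add FOLLOW(A).
FOLLOW(A) = {$}


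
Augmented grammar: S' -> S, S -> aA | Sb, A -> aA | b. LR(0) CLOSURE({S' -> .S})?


Start: S' -> .S
For each item with dot before a nonterminal B, add B -> .γ for every B-production
Closure: [S' -> .S, S -> .aA, S -> .Sb]


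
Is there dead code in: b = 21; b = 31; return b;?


first assignment to b is overwritten before any read
Dead: 'b = 21'


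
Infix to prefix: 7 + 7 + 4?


left-to-right (same/higher precedence on left): tree is (+ (+ 7 7) 4)
Prefix: + + 7 7 4


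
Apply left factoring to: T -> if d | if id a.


Common prefix: 'if'
Factored: T -> if T', T' -> d | id a


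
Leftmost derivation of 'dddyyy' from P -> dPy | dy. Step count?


Derivation: P => dPy => ddPyy => dddyyy
Steps: 3


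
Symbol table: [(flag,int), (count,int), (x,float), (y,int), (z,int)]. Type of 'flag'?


Lookup 'flag' → type int


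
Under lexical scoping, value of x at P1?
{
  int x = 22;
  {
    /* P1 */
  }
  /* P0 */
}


P1's block does not declare x; resolves to the enclosing declaration at depth 0
x = 22


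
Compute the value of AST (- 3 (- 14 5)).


Evaluate inner: (- 14 5) = 9
Evaluate root: (- 3 9) = -6
Result: -6


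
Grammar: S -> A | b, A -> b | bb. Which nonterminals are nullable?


A nonterminal is nullable iff some alternative derives ε (directly, or every symbol in it is nullable)
Nullable: {}


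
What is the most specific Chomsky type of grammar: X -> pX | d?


Right-linear: every RHS is a terminal or a terminal followed by one nonterminal
Classification: Type 3 (Regular)


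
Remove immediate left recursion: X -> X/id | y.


Left-recursive alternatives: X/id; non-recursive: y
Introduce X': X -> yX', X' -> /idX' | ε


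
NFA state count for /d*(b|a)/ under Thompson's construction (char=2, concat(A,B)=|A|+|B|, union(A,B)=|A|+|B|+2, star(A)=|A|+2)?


Syntax tree has 3 char leaf(s), 1 union(s), 1 star(s)
chars contribute 3×2 = 6; each union adds +2; each star adds +2
Total: 6 + 2 + 2 = 10 states


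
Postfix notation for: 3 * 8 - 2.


Left to right (same or higher precedence on left)
Postfix: 3 8 * 2 -


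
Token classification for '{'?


Pattern: delimiter/punctuation
Type: PUNCTUATION


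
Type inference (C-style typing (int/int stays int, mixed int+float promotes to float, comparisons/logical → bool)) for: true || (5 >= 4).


Operand types: bool || bool
Rule: logical operators take bool operands and yield bool
Result type: bool


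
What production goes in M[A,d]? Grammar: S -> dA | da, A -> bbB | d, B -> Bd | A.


For [A, d]: 'd' ∈ FIRST(d)
Entry: A -> d


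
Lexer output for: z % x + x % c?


Scan left to right, longest-match per lexeme
Tokens: ID(z), OP(%), ID(x), OP(+), ID(x), OP(%), ID(c)


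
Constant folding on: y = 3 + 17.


3 + 17 = 20 at compile time
Optimized: y = 20


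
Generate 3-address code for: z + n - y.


Break into single-operator statements:
t1 = z + n
t2 = t1 - y


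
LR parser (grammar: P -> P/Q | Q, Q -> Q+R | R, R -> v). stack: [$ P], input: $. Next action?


start symbol P on stack, input exhausted
Action: accept


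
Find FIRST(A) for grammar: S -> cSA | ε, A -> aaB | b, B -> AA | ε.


Per alternative of A: FIRST(aaB) = {a}; FIRST(b) = {b}
FIRST(A) = {a, b}


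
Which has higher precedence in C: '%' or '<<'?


'%' is multiplicative (level 10); '<<' is shift (level 8)
Higher level binds tighter
'%' has higher precedence than '<<'


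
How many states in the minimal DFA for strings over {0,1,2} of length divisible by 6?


Track length mod 6: states 0..5, accept at 0
Minimal DFA: 6 states


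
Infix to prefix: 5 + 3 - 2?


left-to-right (same/higher precedence on left): tree is (- (+ 5 3) 2)
Prefix: - + 5 3 2


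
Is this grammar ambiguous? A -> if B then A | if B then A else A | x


dangling else: 'if B then if B then x else x' parses two ways
Ambiguous


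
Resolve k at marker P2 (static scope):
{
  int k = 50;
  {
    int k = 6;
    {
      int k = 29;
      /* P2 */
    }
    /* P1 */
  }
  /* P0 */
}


k declared in the same block as P2
k = 29


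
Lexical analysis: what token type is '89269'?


Pattern: digits only
Type: INTEGER_LITERAL


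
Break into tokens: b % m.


Scan left to right, longest-match per lexeme
Tokens: ID(b), OP(%), ID(m)


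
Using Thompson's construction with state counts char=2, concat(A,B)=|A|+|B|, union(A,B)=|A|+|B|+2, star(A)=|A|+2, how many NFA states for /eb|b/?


Syntax tree has 3 char leaf(s), 1 union(s), 0 star(s)
chars contribute 3×2 = 6; each union adds +2; each star adds +2
Total: 6 + 2 + 0 = 8 states


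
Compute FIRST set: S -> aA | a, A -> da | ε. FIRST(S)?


Per alternative of S: FIRST(aA) = {a}; FIRST(a) = {a}
FIRST(S) = {a}


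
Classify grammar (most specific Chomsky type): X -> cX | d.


Right-linear: every RHS is a terminal or a terminal followed by one nonterminal
Classification: Type 3 (Regular)


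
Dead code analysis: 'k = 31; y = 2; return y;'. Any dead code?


k is assigned but never read
Dead: 'k = 31'


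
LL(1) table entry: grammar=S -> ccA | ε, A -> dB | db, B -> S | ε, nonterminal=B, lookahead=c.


For [B, c]: 'c' ∈ FIRST(S)
Entry: B -> S


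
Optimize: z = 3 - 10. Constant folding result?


3 - 10 = -7 at compile time
Optimized: z = -7


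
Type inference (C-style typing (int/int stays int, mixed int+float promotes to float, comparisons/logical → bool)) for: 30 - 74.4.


Operand types: int - float
Rule: mixed int/float promotes to float; int/int stays int
Result type: float


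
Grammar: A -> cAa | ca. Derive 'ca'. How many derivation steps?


Derivation: A => ca
Steps: 1


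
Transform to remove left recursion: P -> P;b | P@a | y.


Left-recursive alternatives: P;b, P@a; non-recursive: y
Introduce P': P -> yP', P' -> ;bP' | @aP' | ε


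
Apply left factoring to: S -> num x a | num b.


Common prefix: 'num'
Factored: S -> num S', S' -> x a | b


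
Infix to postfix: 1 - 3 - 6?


Left to right (same or higher precedence on left)
Postfix: 1 3 - 6 -


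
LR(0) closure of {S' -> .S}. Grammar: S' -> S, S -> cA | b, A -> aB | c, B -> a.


Start: S' -> .S
For each item with dot before a nonterminal B, add B -> .γ for every B-production
Closure: [S' -> .S, S -> .cA, S -> .b]


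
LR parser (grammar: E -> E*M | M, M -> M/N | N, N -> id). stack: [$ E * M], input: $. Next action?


handle 'E*M' on top; lookahead ∈ FOLLOW(E) = {*, $}
Action: reduce (E -> E*M)


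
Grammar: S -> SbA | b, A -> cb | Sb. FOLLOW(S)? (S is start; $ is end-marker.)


$ ∈ FOLLOW(S). For each A -> αBβ: add FIRST(β)\{ε} to FOLLOW(B); if β nullable, add FOLLOW(A).
FOLLOW(S) = {$, b}


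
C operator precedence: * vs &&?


'*' is multiplicative (level 10); '&&' is logical AND (level 2)
Higher level binds tighter
'*' has higher precedence than '&&'


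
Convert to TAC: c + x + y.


Break into single-operator statements:
t1 = c + x
t2 = t1 + y


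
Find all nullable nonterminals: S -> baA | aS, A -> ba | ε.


A nonterminal is nullable iff some alternative derives ε (directly, or every symbol in it is nullable)
Nullable: {A}


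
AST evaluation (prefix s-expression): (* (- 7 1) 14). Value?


Evaluate inner: (- 7 1) = 6
Evaluate root: (* 6 14) = 84
Result: 84


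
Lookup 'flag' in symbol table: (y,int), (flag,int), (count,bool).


Lookup 'flag' → type int


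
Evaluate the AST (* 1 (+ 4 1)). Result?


Evaluate inner: (+ 4 1) = 5
Evaluate root: (* 1 5) = 5
Result: 5


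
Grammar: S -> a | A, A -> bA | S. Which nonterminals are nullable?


A nonterminal is nullable iff some alternative derives ε (directly, or every symbol in it is nullable)
Nullable: {}


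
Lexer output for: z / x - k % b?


Scan left to right, longest-match per lexeme
Tokens: ID(z), OP(/), ID(x), OP(-), ID(k), OP(%), ID(b)


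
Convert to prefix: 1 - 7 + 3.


left-to-right (same/higher precedence on left): tree is (+ (- 1 7) 3)
Prefix: + - 1 7 3


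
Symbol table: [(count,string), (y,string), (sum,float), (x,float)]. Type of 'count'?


Lookup 'count' → type string


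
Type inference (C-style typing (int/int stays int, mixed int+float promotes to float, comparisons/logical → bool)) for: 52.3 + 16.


Operand types: float + int
Rule: mixed int/float promotes to float; int/int stays int
Result type: float


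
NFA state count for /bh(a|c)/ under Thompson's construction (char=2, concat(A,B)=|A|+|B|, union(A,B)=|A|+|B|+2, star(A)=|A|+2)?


Syntax tree has 4 char leaf(s), 1 union(s), 0 star(s)
chars contribute 4×2 = 8; each union adds +2; each star adds +2
Total: 8 + 2 + 0 = 10 states


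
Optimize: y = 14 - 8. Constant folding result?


14 - 8 = 6 at compile time
Optimized: y = 6


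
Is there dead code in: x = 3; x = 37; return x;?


first assignment to x is overwritten before any read
Dead: 'x = 3'


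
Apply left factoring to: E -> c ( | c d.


Common prefix: 'c'
Factored: E -> c E', E' -> ( | d


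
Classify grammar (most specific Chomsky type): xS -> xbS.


LHS has context (more than one symbol) and |LHS| ≤ |RHS|
Classification: Type 1 (Context-Sensitive)


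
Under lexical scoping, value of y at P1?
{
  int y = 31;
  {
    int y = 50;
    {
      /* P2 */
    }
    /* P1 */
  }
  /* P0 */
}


y declared in the same block as P1
y = 50


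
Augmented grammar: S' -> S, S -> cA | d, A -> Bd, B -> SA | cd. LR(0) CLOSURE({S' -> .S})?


Start: S' -> .S
For each item with dot before a nonterminal B, add B -> .γ for every B-production
Closure: [S' -> .S, S -> .cA, S -> .d]


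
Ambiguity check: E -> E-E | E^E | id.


'id-id^id' has two parse trees (no precedence encoded between - and ^)
Ambiguous


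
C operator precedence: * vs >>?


'*' is multiplicative (level 10); '>>' is shift (level 8)
Higher level binds tighter
'*' has higher precedence than '>>'


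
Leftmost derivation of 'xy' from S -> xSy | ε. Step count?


Derivation: S => xSy => xy
Steps: 2


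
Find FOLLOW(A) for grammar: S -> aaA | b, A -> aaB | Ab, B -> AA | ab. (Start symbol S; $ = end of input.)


$ ∈ FOLLOW(S). For each A -> αBβ: add FIRST(β)\{ε} to FOLLOW(B); if β nullable, add FOLLOW(A).
FOLLOW(A) = {$, a, b}


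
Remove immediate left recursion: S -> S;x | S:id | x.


Left-recursive alternatives: S;x, S:id; non-recursive: x
Introduce S': S -> xS', S' -> ;xS' | :idS' | ε


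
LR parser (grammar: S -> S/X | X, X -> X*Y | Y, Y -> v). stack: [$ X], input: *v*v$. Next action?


shift '*' to continue X -> X*Y
Action: shift


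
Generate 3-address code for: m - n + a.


Break into single-operator statements:
t1 = m - n
t2 = t1 + a


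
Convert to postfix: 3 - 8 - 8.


Left to right (same or higher precedence on left)
Postfix: 3 8 - 8 -


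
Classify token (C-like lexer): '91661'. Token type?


Pattern: digits only
Type: INTEGER_LITERAL


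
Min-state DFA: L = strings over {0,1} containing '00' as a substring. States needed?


KMP-style automaton: 2 progress states + 1 absorbing accept = 3
Minimal DFA: 3 states


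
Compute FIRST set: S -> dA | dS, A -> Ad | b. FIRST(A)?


Per alternative of A: FIRST(Ad) = {b}; FIRST(b) = {b}
FIRST(A) = {b}


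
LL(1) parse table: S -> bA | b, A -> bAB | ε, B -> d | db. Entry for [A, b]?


For [A, b]: 'b' ∈ FIRST(bAB)
Entry: A -> bAB


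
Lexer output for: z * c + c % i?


Scan left to right, longest-match per lexeme
Tokens: ID(z), OP(*), ID(c), OP(+), ID(c), OP(%), ID(i)


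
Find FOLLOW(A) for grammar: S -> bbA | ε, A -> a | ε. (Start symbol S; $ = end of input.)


$ ∈ FOLLOW(S). For each A -> αBβ: add FIRST(β)\{ε} to FOLLOW(B); if β nullable, add FOLLOW(A).
FOLLOW(A) = {$}


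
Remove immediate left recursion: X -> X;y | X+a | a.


Left-recursive alternatives: X;y, X+a; non-recursive: a
Introduce X': X -> aX', X' -> ;yX' | +aX' | ε


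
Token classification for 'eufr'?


Pattern: letter/underscore followed by alphanumerics, not a keyword
Type: IDENTIFIER


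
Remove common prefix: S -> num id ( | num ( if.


Common prefix: 'num'
Factored: S -> num S', S' -> id ( | ( if


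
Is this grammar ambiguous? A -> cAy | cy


balanced c^n…y^n: each string has a unique parse
Unambiguous


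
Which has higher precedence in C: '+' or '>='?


'+' is additive (level 9); '>=' is relational (level 7)
Higher level binds tighter
'+' has higher precedence than '>='


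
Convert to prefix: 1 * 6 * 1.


left-to-right (same/higher precedence on left): tree is (* (* 1 6) 1)
Prefix: * * 1 6 1


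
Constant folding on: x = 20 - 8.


20 - 8 = 12 at compile time
Optimized: x = 12


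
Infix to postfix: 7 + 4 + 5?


Left to right (same or higher precedence on left)
Postfix: 7 4 + 5 +


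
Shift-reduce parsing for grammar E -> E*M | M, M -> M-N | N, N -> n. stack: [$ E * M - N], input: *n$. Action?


handle 'M-N' on top
Action: reduce (M -> M-N)


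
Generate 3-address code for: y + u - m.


Break into single-operator statements:
t1 = y + u
t2 = t1 - m


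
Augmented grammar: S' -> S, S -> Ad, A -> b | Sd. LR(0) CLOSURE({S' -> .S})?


Start: S' -> .S
For each item with dot before a nonterminal B, add B -> .γ for every B-production
Closure: [S' -> .S, S -> .Ad, A -> .b, A -> .Sd]
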